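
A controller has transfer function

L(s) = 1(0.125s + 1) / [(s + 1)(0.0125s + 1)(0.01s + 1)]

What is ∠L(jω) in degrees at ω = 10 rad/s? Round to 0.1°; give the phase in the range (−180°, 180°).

At ω = 10 rad/s:
zero (1 + j10·0.125) = 1 + j1.25 → |·| ≈ 1.6008, ∠ ≈ 51.34°
pole (1 + j10·1) = 1 + j10 → |·| ≈ 10.05, ∠ ≈ 84.29°
pole (1 + j10·0.0125) = 1 + j0.125 → |·| ≈ 1.0078, ∠ ≈ 7.13°
pole (1 + j10·0.01) = 1 + j0.1 → |·| ≈ 1.005, ∠ ≈ 5.71°
∠L = (51.34°) − (84.29° + 7.13° + 5.71°) = -45.79°

-45.8°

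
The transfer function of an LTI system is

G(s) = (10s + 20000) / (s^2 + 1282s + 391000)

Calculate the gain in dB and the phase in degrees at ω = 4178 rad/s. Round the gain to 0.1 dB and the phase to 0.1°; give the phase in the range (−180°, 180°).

Substitute s = j4178:
Numerator: 10(j4178) + 20000 = 20000 + j41780
Denominator: (j4178)^2 + 1282(j4178) + 391000 = -17064684 + j5356196
|N| = √(20000² + 41780²) ≈ 46320, ∠N ≈ 64.42°
|D| = √(17064684² + 5356196²) ≈ 1.7886e+07, ∠D ≈ 162.57°
|G| = 46320 / 1.7886e+07 ≈ 0.0025897
Gain = 20 log₁₀(0.0025897) ≈ -51.74 dB
∠G = 64.42° − 162.57° = -98.15°

-51.7 dB, -98.2°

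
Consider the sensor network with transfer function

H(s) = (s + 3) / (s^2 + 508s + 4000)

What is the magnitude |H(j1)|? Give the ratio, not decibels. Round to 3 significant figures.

0.000784

Substitute s = j1:
Numerator: (j1) + 3 = 3 + j1
Denominator: (j1)^2 + 508(j1) + 4000 = 3999 + j508
|N| = √(3² + 1²) ≈ 3.1623, ∠N ≈ 18.43°
|D| = √(3999² + 508²) ≈ 4031.1, ∠D ≈ 7.24°
|H| = 3.1623 / 4031.1 ≈ 0.00078448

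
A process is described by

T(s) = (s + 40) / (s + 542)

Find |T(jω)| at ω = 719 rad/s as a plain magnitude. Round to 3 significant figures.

At s = jω = j719:
zero (s+40): 40 + j719 → |·| = √(40²+719²) = √518561 ≈ 720.11, ∠ = arctan(719/40) ≈ 86.82°
pole (s+542): 542 + j719 → |·| = √(542²+719²) = √810725 ≈ 900.4, ∠ = arctan(719/542) ≈ 52.99°
|T| = 1 · 720.11 / 900.4 ≈ 0.79977

0.800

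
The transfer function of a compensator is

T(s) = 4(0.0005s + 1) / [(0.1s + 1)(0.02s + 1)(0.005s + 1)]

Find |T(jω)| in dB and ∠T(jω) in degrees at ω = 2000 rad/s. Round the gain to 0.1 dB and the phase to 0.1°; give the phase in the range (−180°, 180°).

At ω = 2000 rad/s:
zero (1 + j2000·0.0005) = 1 + j1 → |·| ≈ 1.4142, ∠ ≈ 45.00°
pole (1 + j2000·0.1) = 1 + j200 → |·| ≈ 200, ∠ ≈ 89.71°
pole (1 + j2000·0.02) = 1 + j40 → |·| ≈ 40.012, ∠ ≈ 88.57°
pole (1 + j2000·0.005) = 1 + j10 → |·| ≈ 10.05, ∠ ≈ 84.29°
|T| = 4 · 1.4142 / (200 · 40.012 · 10.05) ≈ 7.0337e-05
Gain = 20 log₁₀(7.0337e-05) ≈ -83.06 dB
∠T = (45.00°) − (89.71° + 88.57° + 84.29°) = -217.57° ≡ 142.43° (principal value)

-83.1 dB, 142.4°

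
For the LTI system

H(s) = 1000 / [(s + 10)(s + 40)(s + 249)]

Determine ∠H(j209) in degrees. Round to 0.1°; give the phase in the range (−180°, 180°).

153.6°

At s = jω = j209:
pole (s+10): 10 + j209 → |·| = √(10²+209²) = √43781 ≈ 209.24, ∠ = arctan(209/10) ≈ 87.26°
pole (s+40): 40 + j209 → |·| = √(40²+209²) = √45281 ≈ 212.79, ∠ = arctan(209/40) ≈ 79.17°
pole (s+249): 249 + j209 → |·| = √(249²+209²) = √105682 ≈ 325.09, ∠ = arctan(209/249) ≈ 40.01°
∠H = 0.00° − 206.44° = -206.44° ≡ 153.56° (principal value)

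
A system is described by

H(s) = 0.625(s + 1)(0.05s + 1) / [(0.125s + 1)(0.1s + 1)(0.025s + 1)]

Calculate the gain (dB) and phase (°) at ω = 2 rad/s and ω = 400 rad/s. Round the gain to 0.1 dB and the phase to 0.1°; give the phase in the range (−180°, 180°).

ω = 2: 2.5 dB, 40.9°; ω = 400: -12.1 dB, -84.7°

At ω = 2 rad/s:
zero (1 + j2·1) = 1 + j2 → |·| ≈ 2.2361, ∠ ≈ 63.43°
zero (1 + j2·0.05) = 1 + j0.1 → |·| ≈ 1.005, ∠ ≈ 5.71°
pole (1 + j2·0.125) = 1 + j0.25 → |·| ≈ 1.0308, ∠ ≈ 14.04°
pole (1 + j2·0.1) = 1 + j0.2 → |·| ≈ 1.0198, ∠ ≈ 11.31°
pole (1 + j2·0.025) = 1 + j0.05 → |·| ≈ 1.0012, ∠ ≈ 2.86°
|H| = 0.625 · 2.2361 · 1.005 / (1.0308 · 1.0198 · 1.0012) ≈ 1.3345
Gain = 20 log₁₀(1.3345) ≈ 2.51 dB
∠H = (63.43° + 5.71°) − (14.04° + 11.31° + 2.86°) = 40.93°

At ω = 400 rad/s:
zero (1 + j400·1) = 1 + j400 → |·| ≈ 400, ∠ ≈ 89.86°
zero (1 + j400·0.05) = 1 + j20 → |·| ≈ 20.025, ∠ ≈ 87.14°
pole (1 + j400·0.125) = 1 + j50 → |·| ≈ 50.01, ∠ ≈ 88.85°
pole (1 + j400·0.1) = 1 + j40 → |·| ≈ 40.012, ∠ ≈ 88.57°
pole (1 + j400·0.025) = 1 + j10 → |·| ≈ 10.05, ∠ ≈ 84.29°
|H| = 0.625 · 400 · 20.025 / (50.01 · 40.012 · 10.05) ≈ 0.24894
Gain = 20 log₁₀(0.24894) ≈ -12.08 dB
∠H = (89.86° + 87.14°) − (88.85° + 88.57° + 84.29°) = -84.71°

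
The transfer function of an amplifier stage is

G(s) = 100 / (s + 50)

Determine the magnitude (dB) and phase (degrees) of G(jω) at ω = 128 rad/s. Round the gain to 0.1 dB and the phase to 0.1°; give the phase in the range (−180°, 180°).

Substitute s = j128:
Numerator: 100 = 100 + j0
Denominator: (j128) + 50 = 50 + j128
|N| = √(100² + 0²) ≈ 100, ∠N ≈ 0.00°
|D| = √(50² + 128²) ≈ 137.42, ∠D ≈ 68.66°
|G| = 100 / 137.42 ≈ 0.7277
Gain = 20 log₁₀(0.7277) ≈ -2.76 dB
∠G = 0.00° − 68.66° = -68.66°

-2.8 dB, -68.7°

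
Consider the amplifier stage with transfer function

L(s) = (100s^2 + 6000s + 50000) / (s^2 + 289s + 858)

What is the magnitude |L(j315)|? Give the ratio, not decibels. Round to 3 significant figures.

75.0

Substitute s = j315:
Numerator: 100(j315)^2 + 6000(j315) + 50000 = -9872500 + j1890000
Denominator: (j315)^2 + 289(j315) + 858 = -98367 + j91035
|N| = √(9872500² + 1890000²) ≈ 1.0052e+07, ∠N ≈ 169.16°
|D| = √(98367² + 91035²) ≈ 1.3403e+05, ∠D ≈ 137.22°
|L| = 1.0052e+07 / 1.3403e+05 ≈ 74.998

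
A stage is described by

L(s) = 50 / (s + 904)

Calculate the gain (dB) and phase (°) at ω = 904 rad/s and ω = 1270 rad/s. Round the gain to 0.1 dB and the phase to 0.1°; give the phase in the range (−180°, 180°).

ω = 904: -28.2 dB, -45.0°; ω = 1270: -29.9 dB, -54.6°

At s = jω = j904:
pole (s+904): 904 + j904 → |·| = √(904²+904²) = √1634432 ≈ 1278.4, ∠ = arctan(904/904) ≈ 45.00°
|L| = 50 / 1278.4 ≈ 0.039111
Gain = 20 log₁₀(0.039111) ≈ -28.15 dB
∠L = 0.00° − 45.00° = -45.00°

At s = jω = j1270:
pole (s+904): 904 + j1270 → |·| = √(904²+1270²) = √2430116 ≈ 1558.9, ∠ = arctan(1270/904) ≈ 54.56°
|L| = 50 / 1558.9 ≈ 0.032074
Gain = 20 log₁₀(0.032074) ≈ -29.88 dB
∠L = 0.00° − 54.56° = -54.56°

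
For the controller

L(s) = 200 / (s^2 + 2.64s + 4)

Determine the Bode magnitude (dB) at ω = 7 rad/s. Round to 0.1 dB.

At s = jω = j7:
quadratic: (j7)² + 2.64·j7 + 4 = -45 + j18.48 → |·| ≈ 48.647, ∠ ≈ 157.67°
|L| = 200 / 48.647 ≈ 4.1113
Gain = 20 log₁₀(4.1113) ≈ 12.28 dB

12.3 dB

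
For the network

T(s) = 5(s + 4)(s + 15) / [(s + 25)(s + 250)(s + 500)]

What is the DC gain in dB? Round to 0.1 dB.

T(0) = 5·4·15 / (25·250·500) = 9.6e-05
20 log₁₀(9.6e-05) ≈ -80.35 dB

-80.4 dB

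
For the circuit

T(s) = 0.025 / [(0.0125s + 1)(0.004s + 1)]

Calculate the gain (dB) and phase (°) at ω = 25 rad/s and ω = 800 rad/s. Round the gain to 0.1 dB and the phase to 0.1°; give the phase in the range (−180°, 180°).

ω = 25: -32.5 dB, -23.1°; ω = 800: -62.6 dB, -156.9°

At ω = 25 rad/s:
pole (1 + j25·0.0125) = 1 + j0.3125 → |·| ≈ 1.0477, ∠ ≈ 17.35°
pole (1 + j25·0.004) = 1 + j0.1 → |·| ≈ 1.005, ∠ ≈ 5.71°
|T| = 0.025 · 1 / (1.0477 · 1.005) ≈ 0.023743
Gain = 20 log₁₀(0.023743) ≈ -32.49 dB
∠T = (0°) − (17.35° + 5.71°) = -23.06°

At ω = 800 rad/s:
pole (1 + j800·0.0125) = 1 + j10 → |·| ≈ 10.05, ∠ ≈ 84.29°
pole (1 + j800·0.004) = 1 + j3.2 → |·| ≈ 3.3526, ∠ ≈ 72.65°
|T| = 0.025 · 1 / (10.05 · 3.3526) ≈ 0.00074198
Gain = 20 log₁₀(0.00074198) ≈ -62.59 dB
∠T = (0°) − (84.29° + 72.65°) = -156.94°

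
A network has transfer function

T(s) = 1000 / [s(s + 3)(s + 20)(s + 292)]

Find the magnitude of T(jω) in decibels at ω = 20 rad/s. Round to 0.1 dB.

-70.5 dB

At s = jω = j20:
pole (s+3): 3 + j20 → |·| = √(3²+20²) = √409 ≈ 20.224, ∠ = arctan(20/3) ≈ 81.47°
pole (s+20): 20 + j20 → |·| = √(20²+20²) = √800 ≈ 28.284, ∠ = arctan(20/20) ≈ 45.00°
pole (s+292): 292 + j20 → |·| = √(292²+20²) = √85664 ≈ 292.68, ∠ = arctan(20/292) ≈ 3.92°
pole at origin: |s| = 20, ∠ = 90.00° (in denominator)
|T| = 1000 / 3.3484e+06 ≈ 0.00029865
Gain = 20 log₁₀(0.00029865) ≈ -70.50 dB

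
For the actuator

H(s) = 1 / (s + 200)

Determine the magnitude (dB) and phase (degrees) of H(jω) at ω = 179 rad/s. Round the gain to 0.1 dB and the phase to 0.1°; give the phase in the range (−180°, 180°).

Substitute s = j179:
Numerator: 1 = 1 + j0
Denominator: (j179) + 200 = 200 + j179
|N| = √(1² + 0²) ≈ 1, ∠N ≈ 0.00°
|D| = √(200² + 179²) ≈ 268.4, ∠D ≈ 41.83°
|H| = 1 / 268.4 ≈ 0.0037258
Gain = 20 log₁₀(0.0037258) ≈ -48.58 dB
∠H = 0.00° − 41.83° = -41.83°

-48.6 dB, -41.8°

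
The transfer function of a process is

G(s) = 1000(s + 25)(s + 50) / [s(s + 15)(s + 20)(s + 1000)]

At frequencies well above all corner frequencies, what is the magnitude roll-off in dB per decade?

Each pole contributes −20 dB/decade at high frequency; each zero contributes +20 dB/decade.
Net: 2 zero(s) − 4 pole(s) → -40 dB/decade.

-40 dB/decade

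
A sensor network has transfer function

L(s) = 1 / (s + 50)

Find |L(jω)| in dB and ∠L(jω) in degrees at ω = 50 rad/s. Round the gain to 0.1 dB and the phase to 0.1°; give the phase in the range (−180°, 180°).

-37.0 dB, -45.0°

At s = jω = j50:
pole (s+50): 50 + j50 → |·| = √(50²+50²) = √5000 ≈ 70.711, ∠ = arctan(50/50) ≈ 45.00°
|L| = 1 / 70.711 ≈ 0.014142
Gain = 20 log₁₀(0.014142) ≈ -36.99 dB
∠L = 0.00° − 45.00° = -45.00°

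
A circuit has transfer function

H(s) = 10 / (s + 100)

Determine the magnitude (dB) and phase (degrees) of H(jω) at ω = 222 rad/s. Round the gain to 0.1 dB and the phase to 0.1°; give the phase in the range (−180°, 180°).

-27.7 dB, -65.8°

At s = jω = j222:
pole (s+100): 100 + j222 → |·| = √(100²+222²) = √59284 ≈ 243.48, ∠ = arctan(222/100) ≈ 65.75°
|H| = 10 / 243.48 ≈ 0.041071
Gain = 20 log₁₀(0.041071) ≈ -27.73 dB
∠H = 0.00° − 65.75° = -65.75°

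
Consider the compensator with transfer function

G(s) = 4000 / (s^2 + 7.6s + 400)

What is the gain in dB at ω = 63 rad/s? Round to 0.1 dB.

At s = jω = j63:
quadratic: (j63)² + 7.6·j63 + 400 = -3569 + j478.8 → |·| ≈ 3601, ∠ ≈ 172.36°
|G| = 4000 / 3601 ≈ 1.1108
Gain = 20 log₁₀(1.1108) ≈ 0.91 dB

0.9 dB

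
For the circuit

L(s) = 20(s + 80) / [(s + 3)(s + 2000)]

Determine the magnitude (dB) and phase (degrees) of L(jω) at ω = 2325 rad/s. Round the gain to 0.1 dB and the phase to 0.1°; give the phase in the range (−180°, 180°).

-43.7 dB, -51.2°

At s = jω = j2325:
zero (s+80): 80 + j2325 → |·| = √(80²+2325²) = √5412025 ≈ 2326.4, ∠ = arctan(2325/80) ≈ 88.03°
pole (s+3): 3 + j2325 → |·| = √(3²+2325²) = √5405634 ≈ 2325, ∠ = arctan(2325/3) ≈ 89.93°
pole (s+2000): 2000 + j2325 → |·| = √(2000²+2325²) = √9405625 ≈ 3066.9, ∠ = arctan(2325/2000) ≈ 49.30°
|L| = 20 · 2326.4 / 7.1305e+06 ≈ 0.0065252
Gain = 20 log₁₀(0.0065252) ≈ -43.71 dB
∠L = 88.03° − 139.23° = -51.20°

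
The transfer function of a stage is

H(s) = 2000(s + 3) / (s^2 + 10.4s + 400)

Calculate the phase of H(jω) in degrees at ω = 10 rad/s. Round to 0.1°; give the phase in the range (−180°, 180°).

54.2°

At s = jω = j10:
zero (s+3): 3 + j10 → |·| = √(3²+10²) = √109 ≈ 10.44, ∠ = arctan(10/3) ≈ 73.30°
quadratic: (j10)² + 10.4·j10 + 400 = 300 + j104 → |·| ≈ 317.52, ∠ ≈ 19.12°
∠H = 73.30° − 19.12° = 54.18°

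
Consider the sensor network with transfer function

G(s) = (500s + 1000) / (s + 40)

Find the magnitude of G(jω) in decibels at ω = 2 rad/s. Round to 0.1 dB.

Substitute s = j2:
Numerator: 500(j2) + 1000 = 1000 + j1000
Denominator: (j2) + 40 = 40 + j2
|N| = √(1000² + 1000²) ≈ 1414.2, ∠N ≈ 45.00°
|D| = √(40² + 2²) ≈ 40.05, ∠D ≈ 2.86°
|G| = 1414.2 / 40.05 ≈ 35.311
Gain = 20 log₁₀(35.311) ≈ 30.96 dB

31.0 dB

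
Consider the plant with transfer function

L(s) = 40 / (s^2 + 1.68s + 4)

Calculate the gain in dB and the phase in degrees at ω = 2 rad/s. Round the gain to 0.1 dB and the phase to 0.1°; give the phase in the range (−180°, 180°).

At s = jω = j2:
quadratic: (j2)² + 1.68·j2 + 4 = 0 + j3.36 → |·| ≈ 3.36, ∠ ≈ 90.00°
|L| = 40 / 3.36 ≈ 11.905
Gain = 20 log₁₀(11.905) ≈ 21.51 dB
∠L = 0.00° − 90.00° = -90.00°

21.5 dB, -90.0°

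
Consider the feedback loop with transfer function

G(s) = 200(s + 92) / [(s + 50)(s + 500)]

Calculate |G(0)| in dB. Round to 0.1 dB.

-2.7 dB

G(0) = 200·92 / (50·500) = 0.736
20 log₁₀(0.736) ≈ -2.66 dB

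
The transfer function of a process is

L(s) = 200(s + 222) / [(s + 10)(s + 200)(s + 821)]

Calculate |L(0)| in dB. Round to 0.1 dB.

-31.4 dB

L(0) = 200·222 / (10·200·821) ≈ 0.02704
20 log₁₀(0.02704) ≈ -31.36 dB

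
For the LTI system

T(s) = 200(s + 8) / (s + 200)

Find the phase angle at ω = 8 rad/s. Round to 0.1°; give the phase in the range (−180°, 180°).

At s = jω = j8:
zero (s+8): 8 + j8 → |·| = √(8²+8²) = √128 ≈ 11.314, ∠ = arctan(8/8) ≈ 45.00°
pole (s+200): 200 + j8 → |·| = √(200²+8²) = √40064 ≈ 200.16, ∠ = arctan(8/200) ≈ 2.29°
∠T = 45.00° − 2.29° = 42.71°

42.7°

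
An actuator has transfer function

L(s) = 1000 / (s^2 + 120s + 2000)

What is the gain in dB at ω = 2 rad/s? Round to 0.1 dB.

-6.1 dB

Substitute s = j2:
Numerator: 1000 = 1000 + j0
Denominator: (j2)^2 + 120(j2) + 2000 = 1996 + j240
|N| = √(1000² + 0²) ≈ 1000, ∠N ≈ 0.00°
|D| = √(1996² + 240²) ≈ 2010.4, ∠D ≈ 6.86°
|L| = 1000 / 2010.4 ≈ 0.49741
Gain = 20 log₁₀(0.49741) ≈ -6.07 dB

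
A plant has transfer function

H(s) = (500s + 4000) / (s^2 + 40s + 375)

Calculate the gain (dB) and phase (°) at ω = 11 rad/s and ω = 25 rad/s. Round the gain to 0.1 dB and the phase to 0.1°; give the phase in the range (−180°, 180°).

Substitute s = j11:
Numerator: 500(j11) + 4000 = 4000 + j5500
Denominator: (j11)^2 + 40(j11) + 375 = 254 + j440
|N| = √(4000² + 5500²) ≈ 6800.7, ∠N ≈ 53.97°
|D| = √(254² + 440²) ≈ 508.05, ∠D ≈ 60.00°
|H| = 6800.7 / 508.05 ≈ 13.386
Gain = 20 log₁₀(13.386) ≈ 22.53 dB
∠H = 53.97° − 60.00° = -6.03°

Substitute s = j25:
Numerator: 500(j25) + 4000 = 4000 + j12500
Denominator: (j25)^2 + 40(j25) + 375 = -250 + j1000
|N| = √(4000² + 12500²) ≈ 13124, ∠N ≈ 72.26°
|D| = √(250² + 1000²) ≈ 1030.8, ∠D ≈ 104.04°
|H| = 13124 / 1030.8 ≈ 12.732
Gain = 20 log₁₀(12.732) ≈ 22.10 dB
∠H = 72.26° − 104.04° = -31.78°

ω = 11: 22.5 dB, -6.0°; ω = 25: 22.1 dB, -31.8°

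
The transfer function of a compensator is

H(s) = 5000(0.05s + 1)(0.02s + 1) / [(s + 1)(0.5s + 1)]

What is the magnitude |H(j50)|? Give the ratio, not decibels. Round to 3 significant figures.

At ω = 50 rad/s:
zero (1 + j50·0.05) = 1 + j2.5 → |·| ≈ 2.6926, ∠ ≈ 68.20°
zero (1 + j50·0.02) = 1 + j1 → |·| ≈ 1.4142, ∠ ≈ 45.00°
pole (1 + j50·1) = 1 + j50 → |·| ≈ 50.01, ∠ ≈ 88.85°
pole (1 + j50·0.5) = 1 + j25 → |·| ≈ 25.02, ∠ ≈ 87.71°
|H| = 5000 · 2.6926 · 1.4142 / (50.01 · 25.02) ≈ 15.216

15.2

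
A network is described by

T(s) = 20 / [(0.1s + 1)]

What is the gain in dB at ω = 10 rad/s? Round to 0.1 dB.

At ω = 10 rad/s:
pole (1 + j10·0.1) = 1 + j1 → |·| ≈ 1.4142, ∠ ≈ 45.00°
|T| = 20 · 1 / (1.4142) ≈ 14.142
Gain = 20 log₁₀(14.142) ≈ 23.01 dB

23.0 dB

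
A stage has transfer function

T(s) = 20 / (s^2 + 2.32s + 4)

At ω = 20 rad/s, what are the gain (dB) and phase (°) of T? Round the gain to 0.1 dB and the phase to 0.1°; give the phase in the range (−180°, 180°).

At s = jω = j20:
quadratic: (j20)² + 2.32·j20 + 4 = -396 + j46.4 → |·| ≈ 398.71, ∠ ≈ 173.32°
|T| = 20 / 398.71 ≈ 0.050162
Gain = 20 log₁₀(0.050162) ≈ -25.99 dB
∠T = 0.00° − 173.32° = -173.32°

-26.0 dB, -173.3°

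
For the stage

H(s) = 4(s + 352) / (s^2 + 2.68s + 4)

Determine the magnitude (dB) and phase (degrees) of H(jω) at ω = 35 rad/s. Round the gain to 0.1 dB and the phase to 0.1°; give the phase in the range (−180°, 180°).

At s = jω = j35:
zero (s+352): 352 + j35 → |·| = √(352²+35²) = √125129 ≈ 353.74, ∠ = arctan(35/352) ≈ 5.68°
quadratic: (j35)² + 2.68·j35 + 4 = -1221 + j93.8 → |·| ≈ 1224.6, ∠ ≈ 175.61°
|H| = 4 · 353.74 / 1224.6 ≈ 1.1554
Gain = 20 log₁₀(1.1554) ≈ 1.25 dB
∠H = 5.68° − 175.61° = -169.93°

1.3 dB, -169.9°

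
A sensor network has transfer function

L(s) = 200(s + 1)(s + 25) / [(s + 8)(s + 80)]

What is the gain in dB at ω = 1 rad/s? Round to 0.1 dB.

At s = jω = j1:
zero (s+1): 1 + j1 → |·| = √(1²+1²) = √2 ≈ 1.4142, ∠ = arctan(1/1) ≈ 45.00°
zero (s+25): 25 + j1 → |·| = √(25²+1²) = √626 ≈ 25.02, ∠ = arctan(1/25) ≈ 2.29°
pole (s+8): 8 + j1 → |·| = √(8²+1²) = √65 ≈ 8.0623, ∠ = arctan(1/8) ≈ 7.13°
pole (s+80): 80 + j1 → |·| = √(80²+1²) = √6401 ≈ 80.006, ∠ = arctan(1/80) ≈ 0.72°
|L| = 200 · 35.383 / 645.03 ≈ 10.971
Gain = 20 log₁₀(10.971) ≈ 20.80 dB

20.8 dB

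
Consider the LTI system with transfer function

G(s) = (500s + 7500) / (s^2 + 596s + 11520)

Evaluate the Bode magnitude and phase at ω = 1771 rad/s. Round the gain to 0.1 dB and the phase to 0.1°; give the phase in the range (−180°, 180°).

-11.4 dB, -71.8°

Substitute s = j1771:
Numerator: 500(j1771) + 7500 = 7500 + j885500
Denominator: (j1771)^2 + 596(j1771) + 11520 = -3124921 + j1055516
|N| = √(7500² + 885500²) ≈ 8.8553e+05, ∠N ≈ 89.51°
|D| = √(3124921² + 1055516²) ≈ 3.2984e+06, ∠D ≈ 161.34°
|G| = 8.8553e+05 / 3.2984e+06 ≈ 0.26847
Gain = 20 log₁₀(0.26847) ≈ -11.42 dB
∠G = 89.51° − 161.34° = -71.83°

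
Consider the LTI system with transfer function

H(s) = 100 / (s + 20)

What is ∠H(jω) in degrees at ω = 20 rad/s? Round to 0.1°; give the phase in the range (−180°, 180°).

At s = jω = j20:
pole (s+20): 20 + j20 → |·| = √(20²+20²) = √800 ≈ 28.284, ∠ = arctan(20/20) ≈ 45.00°
∠H = 0.00° − 45.00° = -45.00°

-45.0°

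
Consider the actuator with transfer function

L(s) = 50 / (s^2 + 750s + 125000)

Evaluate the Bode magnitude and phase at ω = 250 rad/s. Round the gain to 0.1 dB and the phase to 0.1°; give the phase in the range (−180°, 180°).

-71.9 dB, -71.6°

Substitute s = j250:
Numerator: 50 = 50 + j0
Denominator: (j250)^2 + 750(j250) + 125000 = 62500 + j187500
|N| = √(50² + 0²) ≈ 50, ∠N ≈ 0.00°
|D| = √(62500² + 187500²) ≈ 1.9764e+05, ∠D ≈ 71.57°
|L| = 50 / 1.9764e+05 ≈ 0.00025299
Gain = 20 log₁₀(0.00025299) ≈ -71.94 dB
∠L = 0.00° − 71.57° = -71.57°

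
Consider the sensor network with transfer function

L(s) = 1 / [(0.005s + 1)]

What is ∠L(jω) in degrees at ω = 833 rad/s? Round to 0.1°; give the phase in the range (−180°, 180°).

-76.5°

At ω = 833 rad/s:
pole (1 + j833·0.005) = 1 + j4.165 → |·| ≈ 4.2834, ∠ ≈ 76.50°
∠L = (0°) − (76.50°) = -76.50°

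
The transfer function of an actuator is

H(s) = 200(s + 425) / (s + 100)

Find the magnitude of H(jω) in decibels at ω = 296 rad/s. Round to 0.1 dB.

At s = jω = j296:
zero (s+425): 425 + j296 → |·| = √(425²+296²) = √268241 ≈ 517.92, ∠ = arctan(296/425) ≈ 34.86°
pole (s+100): 100 + j296 → |·| = √(100²+296²) = √97616 ≈ 312.44, ∠ = arctan(296/100) ≈ 71.33°
|H| = 200 · 517.92 / 312.44 ≈ 331.53
Gain = 20 log₁₀(331.53) ≈ 50.41 dB

50.4 dB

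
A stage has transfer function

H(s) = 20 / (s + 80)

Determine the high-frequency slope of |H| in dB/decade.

Each pole contributes −20 dB/decade at high frequency; each zero contributes +20 dB/decade.
Net: 0 zero(s) − 1 pole(s) → -20 dB/decade.

-20 dB/decade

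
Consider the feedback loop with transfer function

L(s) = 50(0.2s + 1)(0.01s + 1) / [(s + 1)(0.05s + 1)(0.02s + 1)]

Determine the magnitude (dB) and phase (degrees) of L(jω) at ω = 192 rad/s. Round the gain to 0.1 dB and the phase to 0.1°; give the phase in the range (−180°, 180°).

At ω = 192 rad/s:
zero (1 + j192·0.2) = 1 + j38.4 → |·| ≈ 38.413, ∠ ≈ 88.51°
zero (1 + j192·0.01) = 1 + j1.92 → |·| ≈ 2.1648, ∠ ≈ 62.49°
pole (1 + j192·1) = 1 + j192 → |·| ≈ 192, ∠ ≈ 89.70°
pole (1 + j192·0.05) = 1 + j9.6 → |·| ≈ 9.6519, ∠ ≈ 84.05°
pole (1 + j192·0.02) = 1 + j3.84 → |·| ≈ 3.9681, ∠ ≈ 75.40°
|L| = 50 · 38.413 · 2.1648 / (192 · 9.6519 · 3.9681) ≈ 0.56542
Gain = 20 log₁₀(0.56542) ≈ -4.95 dB
∠L = (88.51° + 62.49°) − (89.70° + 84.05° + 75.40°) = -98.15°

-5.0 dB, -98.2°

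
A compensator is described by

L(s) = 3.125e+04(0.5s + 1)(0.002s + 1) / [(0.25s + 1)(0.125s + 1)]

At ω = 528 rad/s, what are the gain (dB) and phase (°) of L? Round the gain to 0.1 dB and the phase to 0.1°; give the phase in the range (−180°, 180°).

62.8 dB, -42.4°

At ω = 528 rad/s:
zero (1 + j528·0.5) = 1 + j264 → |·| ≈ 264, ∠ ≈ 89.78°
zero (1 + j528·0.002) = 1 + j1.056 → |·| ≈ 1.4544, ∠ ≈ 46.56°
pole (1 + j528·0.25) = 1 + j132 → |·| ≈ 132, ∠ ≈ 89.57°
pole (1 + j528·0.125) = 1 + j66 → |·| ≈ 66.008, ∠ ≈ 89.13°
|L| = 3.125e+04 · 264 · 1.4544 / (132 · 66.008) ≈ 1377.1
Gain = 20 log₁₀(1377.1) ≈ 62.78 dB
∠L = (89.78° + 46.56°) − (89.57° + 89.13°) = -42.36°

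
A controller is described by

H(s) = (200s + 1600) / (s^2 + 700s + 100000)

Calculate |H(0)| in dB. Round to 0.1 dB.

H(0) = 1600 / 100000 = 0.016
20 log₁₀(0.016) ≈ -35.92 dB

-35.9 dB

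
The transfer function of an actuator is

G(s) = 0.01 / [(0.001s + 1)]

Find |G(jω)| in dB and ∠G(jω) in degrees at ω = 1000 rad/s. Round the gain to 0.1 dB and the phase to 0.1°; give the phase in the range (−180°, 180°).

At ω = 1000 rad/s:
pole (1 + j1000·0.001) = 1 + j1 → |·| ≈ 1.4142, ∠ ≈ 45.00°
|G| = 0.01 · 1 / (1.4142) ≈ 0.0070711
Gain = 20 log₁₀(0.0070711) ≈ -43.01 dB
∠G = (0°) − (45.00°) = -45.00°

-43.0 dB, -45.0°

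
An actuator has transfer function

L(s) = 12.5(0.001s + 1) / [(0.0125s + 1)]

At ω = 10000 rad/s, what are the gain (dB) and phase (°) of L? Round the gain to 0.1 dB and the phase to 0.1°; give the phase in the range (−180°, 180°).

0.0 dB, -5.3°

At ω = 10000 rad/s:
zero (1 + j10000·0.001) = 1 + j10 → |·| ≈ 10.05, ∠ ≈ 84.29°
pole (1 + j10000·0.0125) = 1 + j125 → |·| ≈ 125, ∠ ≈ 89.54°
|L| = 12.5 · 10.05 / (125) ≈ 1.005
Gain = 20 log₁₀(1.005) ≈ 0.04 dB
∠L = (84.29°) − (89.54°) = -5.25°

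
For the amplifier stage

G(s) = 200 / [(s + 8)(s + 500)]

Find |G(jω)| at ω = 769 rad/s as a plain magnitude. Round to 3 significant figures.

At s = jω = j769:
pole (s+8): 8 + j769 → |·| = √(8²+769²) = √591425 ≈ 769.04, ∠ = arctan(769/8) ≈ 89.40°
pole (s+500): 500 + j769 → |·| = √(500²+769²) = √841361 ≈ 917.26, ∠ = arctan(769/500) ≈ 56.97°
|G| = 200 / 7.0541e+05 ≈ 0.00028352

0.000284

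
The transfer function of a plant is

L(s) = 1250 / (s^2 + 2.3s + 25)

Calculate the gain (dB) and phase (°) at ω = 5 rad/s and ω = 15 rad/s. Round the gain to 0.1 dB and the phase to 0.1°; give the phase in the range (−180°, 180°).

At s = jω = j5:
quadratic: (j5)² + 2.3·j5 + 25 = 0 + j11.5 → |·| ≈ 11.5, ∠ ≈ 90.00°
|L| = 1250 / 11.5 ≈ 108.7
Gain = 20 log₁₀(108.7) ≈ 40.72 dB
∠L = 0.00° − 90.00° = -90.00°

At s = jω = j15:
quadratic: (j15)² + 2.3·j15 + 25 = -200 + j34.5 → |·| ≈ 202.95, ∠ ≈ 170.21°
|L| = 1250 / 202.95 ≈ 6.1592
Gain = 20 log₁₀(6.1592) ≈ 15.79 dB
∠L = 0.00° − 170.21° = -170.21°

ω = 5: 40.7 dB, -90.0°; ω = 15: 15.8 dB, -170.2°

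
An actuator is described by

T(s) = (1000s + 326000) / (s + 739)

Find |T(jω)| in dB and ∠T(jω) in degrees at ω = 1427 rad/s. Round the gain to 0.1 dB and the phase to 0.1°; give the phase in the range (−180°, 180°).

Substitute s = j1427:
Numerator: 1000(j1427) + 326000 = 326000 + j1427000
Denominator: (j1427) + 739 = 739 + j1427
|N| = √(326000² + 1427000²) ≈ 1.4638e+06, ∠N ≈ 77.13°
|D| = √(739² + 1427²) ≈ 1607, ∠D ≈ 62.62°
|T| = 1.4638e+06 / 1607 ≈ 910.89
Gain = 20 log₁₀(910.89) ≈ 59.19 dB
∠T = 77.13° − 62.62° = 14.51°

59.2 dB, 14.5°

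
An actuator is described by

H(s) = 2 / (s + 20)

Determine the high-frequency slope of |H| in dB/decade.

Each pole contributes −20 dB/decade at high frequency; each zero contributes +20 dB/decade.
Net: 0 zero(s) − 1 pole(s) → -20 dB/decade.

-20 dB/decade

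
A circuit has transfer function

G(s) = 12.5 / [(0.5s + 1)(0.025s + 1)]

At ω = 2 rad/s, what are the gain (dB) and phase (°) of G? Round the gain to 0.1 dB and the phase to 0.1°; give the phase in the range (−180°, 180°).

At ω = 2 rad/s:
pole (1 + j2·0.5) = 1 + j1 → |·| ≈ 1.4142, ∠ ≈ 45.00°
pole (1 + j2·0.025) = 1 + j0.05 → |·| ≈ 1.0012, ∠ ≈ 2.86°
|G| = 12.5 · 1 / (1.4142 · 1.0012) ≈ 8.8283
Gain = 20 log₁₀(8.8283) ≈ 18.92 dB
∠G = (0°) − (45.00° + 2.86°) = -47.86°

18.9 dB, -47.9°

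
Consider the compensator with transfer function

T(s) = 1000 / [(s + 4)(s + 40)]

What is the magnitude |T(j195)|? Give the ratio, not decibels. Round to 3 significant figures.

0.0258

At s = jω = j195:
pole (s+4): 4 + j195 → |·| = √(4²+195²) = √38041 ≈ 195.04, ∠ = arctan(195/4) ≈ 88.82°
pole (s+40): 40 + j195 → |·| = √(40²+195²) = √39625 ≈ 199.06, ∠ = arctan(195/40) ≈ 78.41°
|T| = 1000 / 38825 ≈ 0.025757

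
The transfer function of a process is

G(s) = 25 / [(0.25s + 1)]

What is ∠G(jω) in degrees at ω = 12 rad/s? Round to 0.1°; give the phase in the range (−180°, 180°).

At ω = 12 rad/s:
pole (1 + j12·0.25) = 1 + j3 → |·| ≈ 3.1623, ∠ ≈ 71.57°
∠G = (0°) − (71.57°) = -71.57°

-71.6°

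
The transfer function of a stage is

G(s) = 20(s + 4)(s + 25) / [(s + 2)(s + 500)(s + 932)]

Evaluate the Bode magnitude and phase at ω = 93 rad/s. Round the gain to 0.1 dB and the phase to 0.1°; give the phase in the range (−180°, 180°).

-47.9 dB, 57.5°

At s = jω = j93:
zero (s+4): 4 + j93 → |·| = √(4²+93²) = √8665 ≈ 93.086, ∠ = arctan(93/4) ≈ 87.54°
zero (s+25): 25 + j93 → |·| = √(25²+93²) = √9274 ≈ 96.302, ∠ = arctan(93/25) ≈ 74.95°
pole (s+2): 2 + j93 → |·| = √(2²+93²) = √8653 ≈ 93.022, ∠ = arctan(93/2) ≈ 88.77°
pole (s+500): 500 + j93 → |·| = √(500²+93²) = √258649 ≈ 508.58, ∠ = arctan(93/500) ≈ 10.54°
pole (s+932): 932 + j93 → |·| = √(932²+93²) = √877273 ≈ 936.63, ∠ = arctan(93/932) ≈ 5.70°
|G| = 20 · 8964.4 / 4.4311e+07 ≈ 0.0040461
Gain = 20 log₁₀(0.0040461) ≈ -47.86 dB
∠G = 162.49° − 105.01° = 57.48°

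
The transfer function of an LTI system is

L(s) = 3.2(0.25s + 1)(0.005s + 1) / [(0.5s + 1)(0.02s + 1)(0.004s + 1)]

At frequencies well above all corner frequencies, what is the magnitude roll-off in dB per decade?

Each pole contributes −20 dB/decade at high frequency; each zero contributes +20 dB/decade.
Net: 2 zero(s) − 3 pole(s) → -20 dB/decade.

-20 dB/decade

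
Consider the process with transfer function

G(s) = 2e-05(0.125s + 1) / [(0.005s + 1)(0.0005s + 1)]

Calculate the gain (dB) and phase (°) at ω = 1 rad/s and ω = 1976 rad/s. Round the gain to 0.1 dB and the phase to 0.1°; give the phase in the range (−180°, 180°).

ω = 1: -93.9 dB, 6.8°; ω = 1976: -69.0 dB, -39.1°

At ω = 1 rad/s:
zero (1 + j1·0.125) = 1 + j0.125 → |·| ≈ 1.0078, ∠ ≈ 7.13°
pole (1 + j1·0.005) = 1 + j0.005 → |·| ≈ 1, ∠ ≈ 0.29°
pole (1 + j1·0.0005) = 1 + j0.0005 → |·| ≈ 1, ∠ ≈ 0.03°
|G| = 2e-05 · 1.0078 / (1 · 1) ≈ 2.0156e-05
Gain = 20 log₁₀(2.0156e-05) ≈ -93.91 dB
∠G = (7.13°) − (0.29° + 0.03°) = 6.81°

At ω = 1976 rad/s:
zero (1 + j1976·0.125) = 1 + j247 → |·| ≈ 247, ∠ ≈ 89.77°
pole (1 + j1976·0.005) = 1 + j9.88 → |·| ≈ 9.9305, ∠ ≈ 84.22°
pole (1 + j1976·0.0005) = 1 + j0.988 → |·| ≈ 1.4058, ∠ ≈ 44.65°
|G| = 2e-05 · 247 / (9.9305 · 1.4058) ≈ 0.00035386
Gain = 20 log₁₀(0.00035386) ≈ -69.02 dB
∠G = (89.77°) − (84.22° + 44.65°) = -39.10°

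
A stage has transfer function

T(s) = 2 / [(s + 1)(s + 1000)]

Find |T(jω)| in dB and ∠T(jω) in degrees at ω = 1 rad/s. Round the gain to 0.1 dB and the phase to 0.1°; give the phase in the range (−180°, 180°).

-57.0 dB, -45.1°

At s = jω = j1:
pole (s+1): 1 + j1 → |·| = √(1²+1²) = √2 ≈ 1.4142, ∠ = arctan(1/1) ≈ 45.00°
pole (s+1000): 1000 + j1 → |·| = √(1000²+1²) = √1000001 ≈ 1000, ∠ = arctan(1/1000) ≈ 0.06°
|T| = 2 / 1414.2 ≈ 0.0014142
Gain = 20 log₁₀(0.0014142) ≈ -56.99 dB
∠T = 0.00° − 45.06° = -45.06°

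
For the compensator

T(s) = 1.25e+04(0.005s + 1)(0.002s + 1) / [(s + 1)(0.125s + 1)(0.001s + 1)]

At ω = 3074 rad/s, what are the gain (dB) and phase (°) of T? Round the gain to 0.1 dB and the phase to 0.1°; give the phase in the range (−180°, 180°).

At ω = 3074 rad/s:
zero (1 + j3074·0.005) = 1 + j15.37 → |·| ≈ 15.402, ∠ ≈ 86.28°
zero (1 + j3074·0.002) = 1 + j6.148 → |·| ≈ 6.2288, ∠ ≈ 80.76°
pole (1 + j3074·1) = 1 + j3074 → |·| ≈ 3074, ∠ ≈ 89.98°
pole (1 + j3074·0.125) = 1 + j384.25 → |·| ≈ 384.25, ∠ ≈ 89.85°
pole (1 + j3074·0.001) = 1 + j3.074 → |·| ≈ 3.2326, ∠ ≈ 71.98°
|T| = 1.25e+04 · 15.402 · 6.2288 / (3074 · 384.25 · 3.2326) ≈ 0.31407
Gain = 20 log₁₀(0.31407) ≈ -10.06 dB
∠T = (86.28° + 80.76°) − (89.98° + 89.85° + 71.98°) = -84.77°

-10.1 dB, -84.8°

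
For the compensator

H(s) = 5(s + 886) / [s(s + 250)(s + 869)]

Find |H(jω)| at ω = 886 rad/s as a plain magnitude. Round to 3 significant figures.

6.19e-06

At s = jω = j886:
zero (s+886): 886 + j886 → |·| = √(886²+886²) = √1569992 ≈ 1253, ∠ = arctan(886/886) ≈ 45.00°
pole (s+250): 250 + j886 → |·| = √(250²+886²) = √847496 ≈ 920.6, ∠ = arctan(886/250) ≈ 74.24°
pole (s+869): 869 + j886 → |·| = √(869²+886²) = √1540157 ≈ 1241, ∠ = arctan(886/869) ≈ 45.55°
pole at origin: |s| = 886, ∠ = 90.00° (in denominator)
|H| = 5 · 1253 / 1.0122e+09 ≈ 6.1895e-06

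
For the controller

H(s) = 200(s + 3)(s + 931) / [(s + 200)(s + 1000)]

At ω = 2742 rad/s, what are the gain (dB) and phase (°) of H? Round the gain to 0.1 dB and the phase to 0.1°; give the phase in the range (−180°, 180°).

At s = jω = j2742:
zero (s+3): 3 + j2742 → |·| = √(3²+2742²) = √7518573 ≈ 2742, ∠ = arctan(2742/3) ≈ 89.94°
zero (s+931): 931 + j2742 → |·| = √(931²+2742²) = √8385325 ≈ 2895.7, ∠ = arctan(2742/931) ≈ 71.25°
pole (s+200): 200 + j2742 → |·| = √(200²+2742²) = √7558564 ≈ 2749.3, ∠ = arctan(2742/200) ≈ 85.83°
pole (s+1000): 1000 + j2742 → |·| = √(1000²+2742²) = √8518564 ≈ 2918.7, ∠ = arctan(2742/1000) ≈ 69.96°
|H| = 200 · 7.94e+06 / 8.0244e+06 ≈ 197.9
Gain = 20 log₁₀(197.9) ≈ 45.93 dB
∠H = 161.19° − 155.79° = 5.40°

45.9 dB, 5.4°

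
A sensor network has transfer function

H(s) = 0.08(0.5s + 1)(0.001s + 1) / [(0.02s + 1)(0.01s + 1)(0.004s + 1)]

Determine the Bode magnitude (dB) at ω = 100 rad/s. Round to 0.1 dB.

1.4 dB

At ω = 100 rad/s:
zero (1 + j100·0.5) = 1 + j50 → |·| ≈ 50.01, ∠ ≈ 88.85°
zero (1 + j100·0.001) = 1 + j0.1 → |·| ≈ 1.005, ∠ ≈ 5.71°
pole (1 + j100·0.02) = 1 + j2 → |·| ≈ 2.2361, ∠ ≈ 63.43°
pole (1 + j100·0.01) = 1 + j1 → |·| ≈ 1.4142, ∠ ≈ 45.00°
pole (1 + j100·0.004) = 1 + j0.4 → |·| ≈ 1.077, ∠ ≈ 21.80°
|H| = 0.08 · 50.01 · 1.005 / (2.2361 · 1.4142 · 1.077) ≈ 1.1806
Gain = 20 log₁₀(1.1806) ≈ 1.44 dB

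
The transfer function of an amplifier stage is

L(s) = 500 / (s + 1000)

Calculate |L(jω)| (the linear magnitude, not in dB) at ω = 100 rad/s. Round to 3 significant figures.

At s = jω = j100:
pole (s+1000): 1000 + j100 → |·| = √(1000²+100²) = √1010000 ≈ 1005, ∠ = arctan(100/1000) ≈ 5.71°
|L| = 500 / 1005 ≈ 0.49751

0.498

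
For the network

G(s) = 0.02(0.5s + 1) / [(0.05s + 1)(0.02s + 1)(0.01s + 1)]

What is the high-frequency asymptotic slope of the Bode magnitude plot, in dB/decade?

-40 dB/decade

Each pole contributes −20 dB/decade at high frequency; each zero contributes +20 dB/decade.
Net: 1 zero(s) − 3 pole(s) → -40 dB/decade.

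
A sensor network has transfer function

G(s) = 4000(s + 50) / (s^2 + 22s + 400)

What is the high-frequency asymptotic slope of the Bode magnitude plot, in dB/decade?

Each pole contributes −20 dB/decade at high frequency; each zero contributes +20 dB/decade.
Net: 1 zero(s) − 2 pole(s) → -20 dB/decade.

-20 dB/decade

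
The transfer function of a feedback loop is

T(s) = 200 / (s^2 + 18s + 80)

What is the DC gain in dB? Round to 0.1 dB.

8.0 dB

T(0) = 200 / 80 = 2.5
20 log₁₀(2.5) ≈ 7.96 dB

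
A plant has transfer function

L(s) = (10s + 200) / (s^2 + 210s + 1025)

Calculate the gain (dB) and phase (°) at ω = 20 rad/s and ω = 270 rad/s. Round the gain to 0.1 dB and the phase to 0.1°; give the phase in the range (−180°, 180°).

Substitute s = j20:
Numerator: 10(j20) + 200 = 200 + j200
Denominator: (j20)^2 + 210(j20) + 1025 = 625 + j4200
|N| = √(200² + 200²) ≈ 282.84, ∠N ≈ 45.00°
|D| = √(625² + 4200²) ≈ 4246.2, ∠D ≈ 81.54°
|L| = 282.84 / 4246.2 ≈ 0.06661
Gain = 20 log₁₀(0.06661) ≈ -23.53 dB
∠L = 45.00° − 81.54° = -36.54°

Substitute s = j270:
Numerator: 10(j270) + 200 = 200 + j2700
Denominator: (j270)^2 + 210(j270) + 1025 = -71875 + j56700
|N| = √(200² + 2700²) ≈ 2707.4, ∠N ≈ 85.76°
|D| = √(71875² + 56700²) ≈ 91547, ∠D ≈ 141.73°
|L| = 2707.4 / 91547 ≈ 0.029574
Gain = 20 log₁₀(0.029574) ≈ -30.58 dB
∠L = 85.76° − 141.73° = -55.97°

ω = 20: -23.5 dB, -36.5°; ω = 270: -30.6 dB, -56.0°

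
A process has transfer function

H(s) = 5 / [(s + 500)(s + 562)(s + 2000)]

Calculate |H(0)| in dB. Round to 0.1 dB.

-161.0 dB

H(0) = 5 / (500·562·2000) ≈ 8.8968e-09
20 log₁₀(8.8968e-09) ≈ -161.02 dB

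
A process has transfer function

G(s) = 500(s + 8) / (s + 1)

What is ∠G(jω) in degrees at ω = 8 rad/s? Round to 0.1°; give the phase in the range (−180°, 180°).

-37.9°

At s = jω = j8:
zero (s+8): 8 + j8 → |·| = √(8²+8²) = √128 ≈ 11.314, ∠ = arctan(8/8) ≈ 45.00°
pole (s+1): 1 + j8 → |·| = √(1²+8²) = √65 ≈ 8.0623, ∠ = arctan(8/1) ≈ 82.87°
∠G = 45.00° − 82.87° = -37.87°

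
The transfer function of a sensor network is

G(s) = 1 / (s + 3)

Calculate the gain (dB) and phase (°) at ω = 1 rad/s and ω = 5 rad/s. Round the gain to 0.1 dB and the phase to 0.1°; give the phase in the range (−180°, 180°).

ω = 1: -10.0 dB, -18.4°; ω = 5: -15.3 dB, -59.0°

At s = jω = j1:
pole (s+3): 3 + j1 → |·| = √(3²+1²) = √10 ≈ 3.1623, ∠ = arctan(1/3) ≈ 18.43°
|G| = 1 / 3.1623 ≈ 0.31623
Gain = 20 log₁₀(0.31623) ≈ -10.00 dB
∠G = 0.00° − 18.43° = -18.43°

At s = jω = j5:
pole (s+3): 3 + j5 → |·| = √(3²+5²) = √34 ≈ 5.831, ∠ = arctan(5/3) ≈ 59.04°
|G| = 1 / 5.831 ≈ 0.1715
Gain = 20 log₁₀(0.1715) ≈ -15.31 dB
∠G = 0.00° − 59.04° = -59.04°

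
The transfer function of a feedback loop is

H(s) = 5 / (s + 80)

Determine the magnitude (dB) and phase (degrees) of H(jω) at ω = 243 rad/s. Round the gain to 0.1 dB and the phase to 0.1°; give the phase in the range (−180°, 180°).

At s = jω = j243:
pole (s+80): 80 + j243 → |·| = √(80²+243²) = √65449 ≈ 255.83, ∠ = arctan(243/80) ≈ 71.78°
|H| = 5 / 255.83 ≈ 0.019544
Gain = 20 log₁₀(0.019544) ≈ -34.18 dB
∠H = 0.00° − 71.78° = -71.78°

-34.2 dB, -71.8°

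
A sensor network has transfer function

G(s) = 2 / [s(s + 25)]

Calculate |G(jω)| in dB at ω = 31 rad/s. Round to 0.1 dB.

At s = jω = j31:
pole (s+25): 25 + j31 → |·| = √(25²+31²) = √1586 ≈ 39.825, ∠ = arctan(31/25) ≈ 51.12°
pole at origin: |s| = 31, ∠ = 90.00° (in denominator)
|G| = 2 / 1234.6 ≈ 0.00162
Gain = 20 log₁₀(0.00162) ≈ -55.81 dB

-55.8 dB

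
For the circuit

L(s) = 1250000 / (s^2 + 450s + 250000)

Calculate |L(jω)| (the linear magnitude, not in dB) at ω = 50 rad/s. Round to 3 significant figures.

At s = jω = j50:
quadratic: (j50)² + 450·j50 + 250000 = 247500 + j22500 → |·| ≈ 2.4852e+05, ∠ ≈ 5.19°
|L| = 1250000 / 2.4852e+05 ≈ 5.0298

5.03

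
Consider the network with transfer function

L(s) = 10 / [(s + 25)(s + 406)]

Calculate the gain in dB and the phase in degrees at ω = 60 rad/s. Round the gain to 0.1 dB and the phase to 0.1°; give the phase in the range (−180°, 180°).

At s = jω = j60:
pole (s+25): 25 + j60 → |·| = √(25²+60²) = √4225 ≈ 65, ∠ = arctan(60/25) ≈ 67.38°
pole (s+406): 406 + j60 → |·| = √(406²+60²) = √168436 ≈ 410.41, ∠ = arctan(60/406) ≈ 8.41°
|L| = 10 / 26677 ≈ 0.00037485
Gain = 20 log₁₀(0.00037485) ≈ -68.52 dB
∠L = 0.00° − 75.79° = -75.79°

-68.5 dB, -75.8°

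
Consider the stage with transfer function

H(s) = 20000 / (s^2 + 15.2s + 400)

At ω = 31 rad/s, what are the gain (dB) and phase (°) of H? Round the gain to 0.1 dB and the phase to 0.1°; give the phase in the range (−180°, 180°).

28.7 dB, -140.0°

At s = jω = j31:
quadratic: (j31)² + 15.2·j31 + 400 = -561 + j471.2 → |·| ≈ 732.63, ∠ ≈ 139.97°
|H| = 20000 / 732.63 ≈ 27.299
Gain = 20 log₁₀(27.299) ≈ 28.72 dB
∠H = 0.00° − 139.97° = -139.97°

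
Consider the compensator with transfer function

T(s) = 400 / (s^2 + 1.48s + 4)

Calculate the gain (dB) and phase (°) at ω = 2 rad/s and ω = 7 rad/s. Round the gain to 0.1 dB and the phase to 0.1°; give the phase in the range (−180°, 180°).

ω = 2: 42.6 dB, -90.0°; ω = 7: 18.8 dB, -167.0°

At s = jω = j2:
quadratic: (j2)² + 1.48·j2 + 4 = 0 + j2.96 → |·| ≈ 2.96, ∠ ≈ 90.00°
|T| = 400 / 2.96 ≈ 135.14
Gain = 20 log₁₀(135.14) ≈ 42.62 dB
∠T = 0.00° − 90.00° = -90.00°

At s = jω = j7:
quadratic: (j7)² + 1.48·j7 + 4 = -45 + j10.36 → |·| ≈ 46.177, ∠ ≈ 167.04°
|T| = 400 / 46.177 ≈ 8.6623
Gain = 20 log₁₀(8.6623) ≈ 18.75 dB
∠T = 0.00° − 167.04° = -167.04°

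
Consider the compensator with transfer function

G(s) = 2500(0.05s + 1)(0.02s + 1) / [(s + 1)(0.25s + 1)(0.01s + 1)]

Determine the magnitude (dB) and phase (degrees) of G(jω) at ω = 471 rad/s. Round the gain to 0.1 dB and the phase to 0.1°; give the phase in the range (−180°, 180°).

6.4 dB, -85.9°

At ω = 471 rad/s:
zero (1 + j471·0.05) = 1 + j23.55 → |·| ≈ 23.571, ∠ ≈ 87.57°
zero (1 + j471·0.02) = 1 + j9.42 → |·| ≈ 9.4729, ∠ ≈ 83.94°
pole (1 + j471·1) = 1 + j471 → |·| ≈ 471, ∠ ≈ 89.88°
pole (1 + j471·0.25) = 1 + j117.75 → |·| ≈ 117.75, ∠ ≈ 89.51°
pole (1 + j471·0.01) = 1 + j4.71 → |·| ≈ 4.815, ∠ ≈ 78.01°
|G| = 2500 · 23.571 · 9.4729 / (471 · 117.75 · 4.815) ≈ 2.0904
Gain = 20 log₁₀(2.0904) ≈ 6.40 dB
∠G = (87.57° + 83.94°) − (89.88° + 89.51° + 78.01°) = -85.89°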